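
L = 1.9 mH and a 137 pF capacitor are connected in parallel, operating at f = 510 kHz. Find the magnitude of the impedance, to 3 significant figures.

3640 Ω

ω = 2πf = 3.204e+06 rad/s
X_L = ωL = 6090 Ω
X_C = 1/(ωC) = 2280 Ω
Parallel: admittances add. Y = 1/(jωL) + jωC
Y = (0 + j0.000275) S
|Y| = 0.000275 S → |Z| = 1/|Y| = 3640 Ω, ∠Z = −∠Y = -90.0°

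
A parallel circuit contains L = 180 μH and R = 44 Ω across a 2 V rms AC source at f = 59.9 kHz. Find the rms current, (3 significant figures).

ω = 2πf = 376400 rad/s
X_L = ωL = 67.7 Ω
Parallel: admittances add. Y = 1/R + 1/(jωL)
Y = (0.0227 − j0.0148) S
|Y| = 0.0271 S → |Z| = 1/|Y| = 36.9 Ω, ∠Z = −∠Y = 33.0°
I = V/|Z| = 2/36.9 = 54.2 mA

54.2 mA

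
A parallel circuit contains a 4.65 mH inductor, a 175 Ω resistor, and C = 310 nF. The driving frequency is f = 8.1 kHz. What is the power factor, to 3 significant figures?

0.443

ω = 2πf = 50890 rad/s
X_L = ωL = 237 Ω
X_C = 1/(ωC) = 63.4 Ω
Parallel: admittances add. Y = 1/R + 1/(jωL) + jωC
Y = (0.00571 + j0.0116) S
|Y| = 0.0129 S → |Z| = 1/|Y| = 77.6 Ω, ∠Z = −∠Y = -63.7°
cos φ = cos(-63.7°) = 0.443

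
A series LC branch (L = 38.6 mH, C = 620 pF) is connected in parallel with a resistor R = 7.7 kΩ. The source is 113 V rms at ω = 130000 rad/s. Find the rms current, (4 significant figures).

21.20 mA

X_L = ωL = 5018 Ω
X_C = 1/(ωC) = 12410 Ω
Branch 1: Z₁ = R = 7700 Ω
Branch 2 (series LC): Z₂ = j(X_L − X_C) = −j7389 Ω
Parallel: Z = Z₁Z₂/(Z₁+Z₂), |Z| = 5331 Ω, ∠Z = -46.18°
I = V/|Z| = 113/5331 = 21.20 mA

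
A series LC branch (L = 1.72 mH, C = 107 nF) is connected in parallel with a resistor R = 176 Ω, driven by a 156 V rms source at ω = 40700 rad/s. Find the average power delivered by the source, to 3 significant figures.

138 W

X_L = ωL = 70.0 Ω
X_C = 1/(ωC) = 230 Ω
Branch 1: Z₁ = R = 176 Ω
Branch 2 (series LC): Z₂ = j(X_L − X_C) = −j160 Ω
Parallel: Z = Z₁Z₂/(Z₁+Z₂), |Z| = 118 Ω, ∠Z = -47.8°
I = V/|Z| = 1.32 A
P = VI cos φ = 156 × 1.32 × cos(-47.8°) = 138 W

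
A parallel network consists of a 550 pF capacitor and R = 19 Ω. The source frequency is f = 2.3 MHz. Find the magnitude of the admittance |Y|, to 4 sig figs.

ω = 2πf = 1.445e+07 rad/s
X_C = 1/(ωC) = 125.8 Ω
Parallel: admittances add. Y = 1/R + jωC
Y = (0.05263 + j0.007948) S
|Y| = 0.05323 S → |Z| = 1/|Y| = 18.79 Ω, ∠Z = −∠Y = -8.588°

53.23 mS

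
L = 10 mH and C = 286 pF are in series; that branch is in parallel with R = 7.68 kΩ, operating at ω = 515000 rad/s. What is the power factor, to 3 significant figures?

X_L = ωL = 5150 Ω
X_C = 1/(ωC) = 6790 Ω
Branch 1: Z₁ = R = 7680 Ω
Branch 2 (series LC): Z₂ = j(X_L − X_C) = −j1640 Ω
Parallel: Z = Z₁Z₂/(Z₁+Z₂), |Z| = 1600 Ω, ∠Z = -78.0°
cos φ = cos(-78.0°) = 0.209

0.209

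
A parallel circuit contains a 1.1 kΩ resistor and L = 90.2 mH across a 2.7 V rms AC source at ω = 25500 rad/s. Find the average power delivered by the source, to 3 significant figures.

X_L = ωL = 2300 Ω
Parallel: admittances add. Y = 1/R + 1/(jωL)
Y = (0.000909 − j0.000435) S
|Y| = 0.00101 S → |Z| = 1/|Y| = 992 Ω, ∠Z = −∠Y = 25.6°
I = V/|Z| = 2.72 mA
P = VI cos φ = 2.7 × 0.00272 × cos(25.6°) = 6.63 mW

6.63 mW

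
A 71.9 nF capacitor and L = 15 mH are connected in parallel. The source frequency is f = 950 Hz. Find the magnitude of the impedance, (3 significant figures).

93.1 Ω

ω = 2πf = 5969 rad/s
X_L = ωL = 89.5 Ω
X_C = 1/(ωC) = 2330 Ω
Parallel: admittances add. Y = 1/(jωL) + jωC
Y = (0 − j0.0107) S
|Y| = 0.0107 S → |Z| = 1/|Y| = 93.1 Ω, ∠Z = −∠Y = 90.0°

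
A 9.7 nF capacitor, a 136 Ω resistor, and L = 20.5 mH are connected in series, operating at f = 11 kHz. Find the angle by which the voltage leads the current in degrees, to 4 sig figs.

ω = 2πf = 69120 rad/s
X_L = ωL = 1417 Ω
X_C = 1/(ωC) = 1492 Ω
Net reactance X = X_L − X_C = -74.75 Ω
Z = 136.0 − j74.75 Ω
|Z| = √(136.0² + 74.75²) = 155.2 Ω
∠Z = arctan(-74.75/136.0) = -28.80°

-28.80°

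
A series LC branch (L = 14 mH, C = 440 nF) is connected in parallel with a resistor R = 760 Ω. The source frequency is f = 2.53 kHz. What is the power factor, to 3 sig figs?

0.104

ω = 2πf = 15900 rad/s
X_L = ωL = 223 Ω
X_C = 1/(ωC) = 143 Ω
Branch 1: Z₁ = R = 760 Ω
Branch 2 (series LC): Z₂ = j(X_L − X_C) = j79.6 Ω
Parallel: Z = Z₁Z₂/(Z₁+Z₂), |Z| = 79.1 Ω, ∠Z = 84.0°
cos φ = cos(84.0°) = 0.104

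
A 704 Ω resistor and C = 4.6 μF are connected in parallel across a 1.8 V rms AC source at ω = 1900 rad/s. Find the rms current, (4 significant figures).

X_C = 1/(ωC) = 114.4 Ω
Parallel: admittances add. Y = 1/R + jωC
Y = (0.001420 + j0.008740) S
|Y| = 0.008855 S → |Z| = 1/|Y| = 112.9 Ω, ∠Z = −∠Y = -80.77°
I = V/|Z| = 1.8/112.9 = 15.94 mA

15.94 mA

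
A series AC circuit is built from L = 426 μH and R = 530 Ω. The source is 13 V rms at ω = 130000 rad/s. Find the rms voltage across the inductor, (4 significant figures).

X_L = ωL = 55.38 Ω
Z = 530.0 + j55.38 Ω
|Z| = √(530.0² + 55.38²) = 532.9 Ω
I = V/|Z| = 24.40 mA
V_L = I·|Z_L| = 0.02440 × 55.38 = 1.351 V

1.351 V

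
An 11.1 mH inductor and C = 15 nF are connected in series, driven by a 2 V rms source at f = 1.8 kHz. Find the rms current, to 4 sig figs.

ω = 2πf = 11310 rad/s
X_L = ωL = 125.5 Ω
X_C = 1/(ωC) = 5895 Ω
Net reactance X = X_L − X_C = -5769 Ω
Z = − j5769 Ω
|Z| = √(0² + 5769²) = 5769 Ω
I = V/|Z| = 2/5769 = 346.7 μA

346.7 μA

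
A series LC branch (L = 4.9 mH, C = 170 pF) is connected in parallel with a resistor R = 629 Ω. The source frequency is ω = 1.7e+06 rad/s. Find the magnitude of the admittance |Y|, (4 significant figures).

X_L = ωL = 8330 Ω
X_C = 1/(ωC) = 3460 Ω
Branch 1: Z₁ = R = 629.0 Ω
Branch 2 (series LC): Z₂ = j(X_L − X_C) = j4870 Ω
Parallel: Z = Z₁Z₂/(Z₁+Z₂), |Z| = 623.8 Ω, ∠Z = 7.360°
|Y| = 1/|Z| = 1.603 mS

1.603 mS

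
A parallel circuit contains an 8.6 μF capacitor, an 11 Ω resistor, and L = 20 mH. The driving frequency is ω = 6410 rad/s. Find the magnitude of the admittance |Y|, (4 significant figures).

X_L = ωL = 128.2 Ω
X_C = 1/(ωC) = 18.14 Ω
Parallel: admittances add. Y = 1/R + 1/(jωL) + jωC
Y = (0.09091 + j0.04733) S
|Y| = 0.1025 S → |Z| = 1/|Y| = 9.757 Ω, ∠Z = −∠Y = -27.50°

102.5 mS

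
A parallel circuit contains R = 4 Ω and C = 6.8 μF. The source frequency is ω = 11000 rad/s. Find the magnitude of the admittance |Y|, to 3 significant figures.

261 mS

X_C = 1/(ωC) = 13.4 Ω
Parallel: admittances add. Y = 1/R + jωC
Y = (0.250 + j0.0748) S
|Y| = 0.261 S → |Z| = 1/|Y| = 3.83 Ω, ∠Z = −∠Y = -16.7°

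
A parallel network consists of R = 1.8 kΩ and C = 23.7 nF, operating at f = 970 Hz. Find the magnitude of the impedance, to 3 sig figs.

1740 Ω

ω = 2πf = 6095 rad/s
X_C = 1/(ωC) = 6920 Ω
Parallel: admittances add. Y = 1/R + jωC
Y = (0.000556 + j0.000144) S
|Y| = 0.000574 S → |Z| = 1/|Y| = 1740 Ω, ∠Z = −∠Y = -14.6°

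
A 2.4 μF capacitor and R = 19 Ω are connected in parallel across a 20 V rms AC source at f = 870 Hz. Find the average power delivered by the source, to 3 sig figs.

21.1 W

ω = 2πf = 5466 rad/s
X_C = 1/(ωC) = 76.2 Ω
Parallel: admittances add. Y = 1/R + jωC
Y = (0.0526 + j0.0131) S
|Y| = 0.0542 S → |Z| = 1/|Y| = 18.4 Ω, ∠Z = −∠Y = -14.0°
I = V/|Z| = 1.08 A
P = VI cos φ = 20 × 1.08 × cos(-14.0°) = 21.1 W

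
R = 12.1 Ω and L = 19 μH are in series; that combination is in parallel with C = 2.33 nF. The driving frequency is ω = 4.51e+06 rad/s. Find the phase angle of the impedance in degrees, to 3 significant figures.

30.0°

X_L = ωL = 85.7 Ω
X_C = 1/(ωC) = 95.2 Ω
Branch 1 (R+jX_L): Z₁ = 12.1 + j85.7 Ω, |Z₁| = 86.5 Ω
Branch 2 (−jX_C): Z₂ = −j95.2 Ω
Parallel: Z = Z₁Z₂/(Z₁+Z₂), |Z| = 536 Ω, ∠Z = 30.0°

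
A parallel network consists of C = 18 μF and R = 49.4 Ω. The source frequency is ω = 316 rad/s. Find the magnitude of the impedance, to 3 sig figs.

47.6 Ω

X_C = 1/(ωC) = 176 Ω
Parallel: admittances add. Y = 1/R + jωC
Y = (0.0202 + j0.00569) S
|Y| = 0.0210 S → |Z| = 1/|Y| = 47.6 Ω, ∠Z = −∠Y = -15.7°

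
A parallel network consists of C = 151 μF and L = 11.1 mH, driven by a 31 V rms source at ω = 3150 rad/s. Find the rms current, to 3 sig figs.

13.9 A

X_L = ωL = 35.0 Ω
X_C = 1/(ωC) = 2.10 Ω
Parallel: admittances add. Y = 1/(jωL) + jωC
Y = (0 + j0.447) S
|Y| = 0.447 S → |Z| = 1/|Y| = 2.24 Ω, ∠Z = −∠Y = -90.0°
I = V/|Z| = 31/2.24 = 13.9 A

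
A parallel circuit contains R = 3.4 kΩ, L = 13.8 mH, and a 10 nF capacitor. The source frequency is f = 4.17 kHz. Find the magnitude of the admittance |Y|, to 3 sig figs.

2.52 mS

ω = 2πf = 26200 rad/s
X_L = ωL = 362 Ω
X_C = 1/(ωC) = 3820 Ω
Parallel: admittances add. Y = 1/R + 1/(jωL) + jωC
Y = (0.000294 − j0.00250) S
|Y| = 0.00252 S → |Z| = 1/|Y| = 397 Ω, ∠Z = −∠Y = 83.3°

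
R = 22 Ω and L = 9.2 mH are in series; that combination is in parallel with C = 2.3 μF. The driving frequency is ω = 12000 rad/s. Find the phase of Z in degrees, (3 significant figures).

X_L = ωL = 110 Ω
X_C = 1/(ωC) = 36.2 Ω
Branch 1 (R+jX_L): Z₁ = 22.0 + j110 Ω, |Z₁| = 113 Ω
Branch 2 (−jX_C): Z₂ = −j36.2 Ω
Parallel: Z = Z₁Z₂/(Z₁+Z₂), |Z| = 52.7 Ω, ∠Z = -84.7°

-84.7°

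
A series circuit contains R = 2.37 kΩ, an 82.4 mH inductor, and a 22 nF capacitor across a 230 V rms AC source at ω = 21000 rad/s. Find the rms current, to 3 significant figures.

X_L = ωL = 1730 Ω
X_C = 1/(ωC) = 2160 Ω
Net reactance X = X_L − X_C = -434 Ω
Z = 2370 − j434 Ω
|Z| = √(2370² + 434²) = 2410 Ω
I = V/|Z| = 230/2410 = 95.5 mA

95.5 mA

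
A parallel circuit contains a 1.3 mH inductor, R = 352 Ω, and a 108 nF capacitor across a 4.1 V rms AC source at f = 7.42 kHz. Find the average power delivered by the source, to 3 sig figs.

ω = 2πf = 46620 rad/s
X_L = ωL = 60.6 Ω
X_C = 1/(ωC) = 199 Ω
Parallel: admittances add. Y = 1/R + 1/(jωL) + jωC
Y = (0.00284 − j0.0115) S
|Y| = 0.0118 S → |Z| = 1/|Y| = 84.7 Ω, ∠Z = −∠Y = 76.1°
I = V/|Z| = 48.4 mA
P = VI cos φ = 4.1 × 0.0484 × cos(76.1°) = 47.8 mW

47.8 mW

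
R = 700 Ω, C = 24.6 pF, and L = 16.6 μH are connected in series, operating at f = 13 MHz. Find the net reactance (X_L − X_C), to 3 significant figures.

858 Ω

ω = 2πf = 8.168e+07 rad/s
X_L = ωL = 1360 Ω
X_C = 1/(ωC) = 498 Ω
X = 1360 − 498 = 858 Ω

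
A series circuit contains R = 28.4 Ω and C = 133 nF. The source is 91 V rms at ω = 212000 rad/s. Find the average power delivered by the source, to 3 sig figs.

X_C = 1/(ωC) = 35.5 Ω
Z = 28.4 − j35.5 Ω
|Z| = √(28.4² + 35.5²) = 45.4 Ω
∠Z = arctan(-35.5/28.4) = -51.3°
I = V/|Z| = 2.00 A
P = VI cos φ = 91 × 2.00 × cos(-51.3°) = 114 W

114 W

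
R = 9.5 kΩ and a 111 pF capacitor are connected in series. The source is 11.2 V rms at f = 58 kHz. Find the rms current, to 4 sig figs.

422.9 μA

ω = 2πf = 364400 rad/s
X_C = 1/(ωC) = 24720 Ω
Z = 9500 − j24720 Ω
|Z| = √(9500² + 24720²) = 26480 Ω
I = V/|Z| = 11.2/26480 = 422.9 μA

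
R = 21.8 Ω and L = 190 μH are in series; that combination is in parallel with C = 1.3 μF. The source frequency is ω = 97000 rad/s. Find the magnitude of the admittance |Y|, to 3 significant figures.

X_L = ωL = 18.4 Ω
X_C = 1/(ωC) = 7.93 Ω
Branch 1 (R+jX_L): Z₁ = 21.8 + j18.4 Ω, |Z₁| = 28.5 Ω
Branch 2 (−jX_C): Z₂ = −j7.93 Ω
Parallel: Z = Z₁Z₂/(Z₁+Z₂), |Z| = 9.36 Ω, ∠Z = -75.5°
|Y| = 1/|Z| = 107 mS

107 mS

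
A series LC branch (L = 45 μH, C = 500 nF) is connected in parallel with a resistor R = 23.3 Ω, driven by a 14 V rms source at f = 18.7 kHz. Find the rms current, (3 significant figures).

1.34 A

ω = 2πf = 117500 rad/s
X_L = ωL = 5.29 Ω
X_C = 1/(ωC) = 17.0 Ω
Branch 1: Z₁ = R = 23.3 Ω
Branch 2 (series LC): Z₂ = j(X_L − X_C) = −j11.7 Ω
Parallel: Z = Z₁Z₂/(Z₁+Z₂), |Z| = 10.5 Ω, ∠Z = -63.3°
I = V/|Z| = 14/10.5 = 1.34 A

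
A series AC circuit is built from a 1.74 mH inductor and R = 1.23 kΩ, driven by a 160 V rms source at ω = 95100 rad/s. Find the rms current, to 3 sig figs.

129 mA

X_L = ωL = 165 Ω
Z = 1230 + j165 Ω
|Z| = √(1230² + 165²) = 1240 Ω
I = V/|Z| = 160/1240 = 129 mA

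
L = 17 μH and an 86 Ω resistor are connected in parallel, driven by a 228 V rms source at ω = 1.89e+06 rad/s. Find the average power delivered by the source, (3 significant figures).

X_L = ωL = 32.1 Ω
Parallel: admittances add. Y = 1/R + 1/(jωL)
Y = (0.0116 − j0.0311) S
|Y| = 0.0332 S → |Z| = 1/|Y| = 30.1 Ω, ∠Z = −∠Y = 69.5°
I = V/|Z| = 7.58 A
P = VI cos φ = 228 × 7.58 × cos(69.5°) = 604 W

604 W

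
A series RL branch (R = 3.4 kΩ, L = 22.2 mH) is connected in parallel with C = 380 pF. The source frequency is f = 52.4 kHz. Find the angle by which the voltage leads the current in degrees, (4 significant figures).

-13.57°

ω = 2πf = 329200 rad/s
X_L = ωL = 7309 Ω
X_C = 1/(ωC) = 7993 Ω
Branch 1 (R+jX_L): Z₁ = 3400 + j7309 Ω, |Z₁| = 8061 Ω
Branch 2 (−jX_C): Z₂ = −j7993 Ω
Parallel: Z = Z₁Z₂/(Z₁+Z₂), |Z| = 18580 Ω, ∠Z = -13.57°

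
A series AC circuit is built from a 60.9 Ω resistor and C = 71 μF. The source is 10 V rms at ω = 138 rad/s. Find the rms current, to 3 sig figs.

84.1 mA

X_C = 1/(ωC) = 102 Ω
Z = 60.9 − j102 Ω
|Z| = √(60.9² + 102²) = 119 Ω
I = V/|Z| = 10/119 = 84.1 mA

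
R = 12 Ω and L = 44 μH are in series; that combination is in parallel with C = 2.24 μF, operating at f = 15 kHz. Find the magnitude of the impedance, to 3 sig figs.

ω = 2πf = 94250 rad/s
X_L = ωL = 4.15 Ω
X_C = 1/(ωC) = 4.74 Ω
Branch 1 (R+jX_L): Z₁ = 12.0 + j4.15 Ω, |Z₁| = 12.7 Ω
Branch 2 (−jX_C): Z₂ = −j4.74 Ω
Parallel: Z = Z₁Z₂/(Z₁+Z₂), |Z| = 5.01 Ω, ∠Z = -68.1°

5.01 Ω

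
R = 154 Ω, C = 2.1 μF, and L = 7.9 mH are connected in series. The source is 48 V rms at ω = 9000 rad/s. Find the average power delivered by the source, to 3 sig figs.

14.8 W

X_L = ωL = 71.1 Ω
X_C = 1/(ωC) = 52.9 Ω
Net reactance X = X_L − X_C = 18.2 Ω
Z = 154 + j18.2 Ω
|Z| = √(154² + 18.2²) = 155 Ω
∠Z = arctan(18.2/154) = 6.74°
I = V/|Z| = 310 mA
P = VI cos φ = 48 × 0.310 × cos(6.74°) = 14.8 W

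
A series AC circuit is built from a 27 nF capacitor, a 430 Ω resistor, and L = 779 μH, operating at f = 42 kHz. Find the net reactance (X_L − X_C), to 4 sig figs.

ω = 2πf = 263900 rad/s
X_L = ωL = 205.6 Ω
X_C = 1/(ωC) = 140.3 Ω
X = 205.6 − 140.3 = 65.22 Ω

65.22 Ω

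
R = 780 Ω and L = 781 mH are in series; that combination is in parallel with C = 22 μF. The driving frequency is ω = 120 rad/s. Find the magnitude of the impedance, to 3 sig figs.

X_L = ωL = 93.7 Ω
X_C = 1/(ωC) = 379 Ω
Branch 1 (R+jX_L): Z₁ = 780 + j93.7 Ω, |Z₁| = 786 Ω
Branch 2 (−jX_C): Z₂ = −j379 Ω
Parallel: Z = Z₁Z₂/(Z₁+Z₂), |Z| = 358 Ω, ∠Z = -63.1°

358 Ω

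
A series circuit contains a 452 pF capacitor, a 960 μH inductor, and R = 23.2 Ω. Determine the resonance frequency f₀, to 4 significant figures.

ω₀ = 1/√(LC) = 1/√(0.00096 × 4.52e-10) = 1.518e+06 rad/s
f₀ = ω₀/(2π) = 241.6 kHz

241.6 kHz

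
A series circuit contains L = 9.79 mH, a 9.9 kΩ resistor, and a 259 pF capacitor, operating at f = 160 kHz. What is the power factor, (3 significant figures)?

0.855

ω = 2πf = 1.005e+06 rad/s
X_L = ωL = 9840 Ω
X_C = 1/(ωC) = 3840 Ω
Net reactance X = X_L − X_C = 6000 Ω
Z = 9900 + j6000 Ω
|Z| = √(9900² + 6000²) = 11600 Ω
∠Z = arctan(6000/9900) = 31.2°
cos φ = cos(31.2°) = 0.855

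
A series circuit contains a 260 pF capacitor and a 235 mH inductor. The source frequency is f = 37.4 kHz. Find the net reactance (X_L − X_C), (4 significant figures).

ω = 2πf = 235000 rad/s
X_L = ωL = 55220 Ω
X_C = 1/(ωC) = 16370 Ω
X = 55220 − 16370 = 38860 Ω

38860 Ω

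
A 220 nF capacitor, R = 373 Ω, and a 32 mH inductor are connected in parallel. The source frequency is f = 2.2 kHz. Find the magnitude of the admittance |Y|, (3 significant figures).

2.79 mS

ω = 2πf = 13820 rad/s
X_L = ωL = 442 Ω
X_C = 1/(ωC) = 329 Ω
Parallel: admittances add. Y = 1/R + 1/(jωL) + jωC
Y = (0.00268 + j0.000780) S
|Y| = 0.00279 S → |Z| = 1/|Y| = 358 Ω, ∠Z = −∠Y = -16.2°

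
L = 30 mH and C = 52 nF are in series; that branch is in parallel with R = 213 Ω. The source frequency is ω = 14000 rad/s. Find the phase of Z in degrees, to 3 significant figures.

X_L = ωL = 420 Ω
X_C = 1/(ωC) = 1370 Ω
Branch 1: Z₁ = R = 213 Ω
Branch 2 (series LC): Z₂ = j(X_L − X_C) = −j954 Ω
Parallel: Z = Z₁Z₂/(Z₁+Z₂), |Z| = 208 Ω, ∠Z = -12.6°

-12.6°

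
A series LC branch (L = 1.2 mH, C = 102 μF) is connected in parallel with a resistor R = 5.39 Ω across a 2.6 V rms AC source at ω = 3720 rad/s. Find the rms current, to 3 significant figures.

1.50 A

X_L = ωL = 4.46 Ω
X_C = 1/(ωC) = 2.64 Ω
Branch 1: Z₁ = R = 5.39 Ω
Branch 2 (series LC): Z₂ = j(X_L − X_C) = j1.83 Ω
Parallel: Z = Z₁Z₂/(Z₁+Z₂), |Z| = 1.73 Ω, ∠Z = 71.3°
I = V/|Z| = 2.6/1.73 = 1.50 A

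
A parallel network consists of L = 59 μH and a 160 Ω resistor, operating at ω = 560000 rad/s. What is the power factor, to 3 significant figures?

0.202

X_L = ωL = 33.0 Ω
Parallel: admittances add. Y = 1/R + 1/(jωL)
Y = (0.00625 − j0.0303) S
|Y| = 0.0309 S → |Z| = 1/|Y| = 32.4 Ω, ∠Z = −∠Y = 78.3°
cos φ = cos(78.3°) = 0.202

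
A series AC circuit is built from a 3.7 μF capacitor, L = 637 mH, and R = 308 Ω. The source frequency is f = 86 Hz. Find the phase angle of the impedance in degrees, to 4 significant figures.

-26.86°

ω = 2πf = 540.4 rad/s
X_L = ωL = 344.2 Ω
X_C = 1/(ωC) = 500.2 Ω
Net reactance X = X_L − X_C = -156.0 Ω
Z = 308.0 − j156.0 Ω
|Z| = √(308.0² + 156.0²) = 345.2 Ω
∠Z = arctan(-156.0/308.0) = -26.86°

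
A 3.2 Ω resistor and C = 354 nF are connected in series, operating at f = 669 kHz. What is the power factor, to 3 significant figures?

0.979

ω = 2πf = 4.203e+06 rad/s
X_C = 1/(ωC) = 0.672 Ω
Z = 3.20 − j0.672 Ω
|Z| = √(3.20² + 0.672²) = 3.27 Ω
∠Z = arctan(-0.672/3.20) = -11.9°
cos φ = cos(-11.9°) = 0.979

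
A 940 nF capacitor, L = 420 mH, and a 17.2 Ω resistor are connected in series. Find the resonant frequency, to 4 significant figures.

ω₀ = 1/√(LC) = 1/√(0.42 × 9.4e-07) = 1592 rad/s
f₀ = ω₀/(2π) = 253.3 Hz

253.3 Hz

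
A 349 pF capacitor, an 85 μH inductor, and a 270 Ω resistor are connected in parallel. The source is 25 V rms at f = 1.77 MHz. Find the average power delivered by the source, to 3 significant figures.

ω = 2πf = 1.112e+07 rad/s
X_L = ωL = 945 Ω
X_C = 1/(ωC) = 258 Ω
Parallel: admittances add. Y = 1/R + 1/(jωL) + jωC
Y = (0.00370 + j0.00282) S
|Y| = 0.00466 S → |Z| = 1/|Y| = 215 Ω, ∠Z = −∠Y = -37.3°
I = V/|Z| = 116 mA
P = VI cos φ = 25 × 0.116 × cos(-37.3°) = 2.31 W

2.31 W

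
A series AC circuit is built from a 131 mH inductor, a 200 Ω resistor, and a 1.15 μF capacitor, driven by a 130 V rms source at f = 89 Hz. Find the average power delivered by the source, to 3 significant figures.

ω = 2πf = 559.2 rad/s
X_L = ωL = 73.3 Ω
X_C = 1/(ωC) = 1560 Ω
Net reactance X = X_L − X_C = -1480 Ω
Z = 200 − j1480 Ω
|Z| = √(200² + 1480²) = 1500 Ω
∠Z = arctan(-1480/200) = -82.3°
I = V/|Z| = 86.9 mA
P = VI cos φ = 130 × 0.0869 × cos(-82.3°) = 1.51 W

1.51 W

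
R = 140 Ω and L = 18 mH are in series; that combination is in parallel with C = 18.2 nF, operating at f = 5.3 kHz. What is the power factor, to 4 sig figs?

ω = 2πf = 33300 rad/s
X_L = ωL = 599.4 Ω
X_C = 1/(ωC) = 1650 Ω
Branch 1 (R+jX_L): Z₁ = 140.0 + j599.4 Ω, |Z₁| = 615.5 Ω
Branch 2 (−jX_C): Z₂ = −j1650 Ω
Parallel: Z = Z₁Z₂/(Z₁+Z₂), |Z| = 958.3 Ω, ∠Z = 69.26°
cos φ = cos(69.26°) = 0.3541

0.3541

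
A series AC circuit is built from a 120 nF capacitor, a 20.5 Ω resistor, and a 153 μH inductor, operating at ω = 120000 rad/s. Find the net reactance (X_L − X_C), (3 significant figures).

X_L = ωL = 18.4 Ω
X_C = 1/(ωC) = 69.4 Ω
X = 18.4 − 69.4 = -51.1 Ω

-51.1 Ω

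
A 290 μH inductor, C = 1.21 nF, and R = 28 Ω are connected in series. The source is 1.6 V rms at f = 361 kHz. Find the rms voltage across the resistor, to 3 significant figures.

ω = 2πf = 2.268e+06 rad/s
X_L = ωL = 658 Ω
X_C = 1/(ωC) = 364 Ω
Net reactance X = X_L − X_C = 293 Ω
Z = 28.0 + j293 Ω
|Z| = √(28.0² + 293²) = 295 Ω
I = V/|Z| = 5.43 mA
V_R = I·|Z_R| = 0.00543 × 28.0 = 0.152 V

0.152 V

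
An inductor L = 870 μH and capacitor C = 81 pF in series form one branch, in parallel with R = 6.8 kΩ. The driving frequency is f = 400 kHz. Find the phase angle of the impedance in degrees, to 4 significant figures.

-68.16°

ω = 2πf = 2.513e+06 rad/s
X_L = ωL = 2187 Ω
X_C = 1/(ωC) = 4912 Ω
Branch 1: Z₁ = R = 6800 Ω
Branch 2 (series LC): Z₂ = j(X_L − X_C) = −j2726 Ω
Parallel: Z = Z₁Z₂/(Z₁+Z₂), |Z| = 2530 Ω, ∠Z = -68.16°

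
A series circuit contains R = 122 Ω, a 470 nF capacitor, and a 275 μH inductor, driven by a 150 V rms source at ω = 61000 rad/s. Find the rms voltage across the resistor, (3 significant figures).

148 V

X_L = ωL = 16.8 Ω
X_C = 1/(ωC) = 34.9 Ω
Net reactance X = X_L − X_C = -18.1 Ω
Z = 122 − j18.1 Ω
|Z| = √(122² + 18.1²) = 123 Ω
I = V/|Z| = 1.22 A
V_R = I·|Z_R| = 1.22 × 122 = 148 V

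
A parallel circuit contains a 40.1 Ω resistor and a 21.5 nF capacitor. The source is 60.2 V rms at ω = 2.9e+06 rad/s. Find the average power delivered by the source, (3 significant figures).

X_C = 1/(ωC) = 16.0 Ω
Parallel: admittances add. Y = 1/R + jωC
Y = (0.0249 + j0.0624) S
|Y| = 0.0672 S → |Z| = 1/|Y| = 14.9 Ω, ∠Z = −∠Y = -68.2°
I = V/|Z| = 4.04 A
P = VI cos φ = 60.2 × 4.04 × cos(-68.2°) = 90.4 W

90.4 W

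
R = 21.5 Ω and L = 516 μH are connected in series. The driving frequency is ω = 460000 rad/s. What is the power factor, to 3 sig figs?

0.0902

X_L = ωL = 237 Ω
Z = 21.5 + j237 Ω
|Z| = √(21.5² + 237²) = 238 Ω
∠Z = arctan(237/21.5) = 84.8°
cos φ = cos(84.8°) = 0.0902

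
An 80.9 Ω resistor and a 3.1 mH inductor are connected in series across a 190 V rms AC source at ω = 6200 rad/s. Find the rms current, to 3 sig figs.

2.28 A

X_L = ωL = 19.2 Ω
Z = 80.9 + j19.2 Ω
|Z| = √(80.9² + 19.2²) = 83.2 Ω
I = V/|Z| = 190/83.2 = 2.28 A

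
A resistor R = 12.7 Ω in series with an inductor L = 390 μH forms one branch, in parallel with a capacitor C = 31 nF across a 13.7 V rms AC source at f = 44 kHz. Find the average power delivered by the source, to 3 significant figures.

ω = 2πf = 276500 rad/s
X_L = ωL = 108 Ω
X_C = 1/(ωC) = 117 Ω
Branch 1 (R+jX_L): Z₁ = 12.7 + j108 Ω, |Z₁| = 109 Ω
Branch 2 (−jX_C): Z₂ = −j117 Ω
Parallel: Z = Z₁Z₂/(Z₁+Z₂), |Z| = 818 Ω, ∠Z = 28.2°
I = V/|Z| = 16.7 mA
P = VI cos φ = 13.7 × 0.0167 × cos(28.2°) = 202 mW

202 mW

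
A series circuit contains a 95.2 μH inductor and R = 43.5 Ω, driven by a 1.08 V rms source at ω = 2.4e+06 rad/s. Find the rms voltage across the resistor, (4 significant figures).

0.2020 V

X_L = ωL = 228.5 Ω
Z = 43.50 + j228.5 Ω
|Z| = √(43.50² + 228.5²) = 232.6 Ω
I = V/|Z| = 4.643 mA
V_R = I·|Z_R| = 0.004643 × 43.50 = 0.2020 V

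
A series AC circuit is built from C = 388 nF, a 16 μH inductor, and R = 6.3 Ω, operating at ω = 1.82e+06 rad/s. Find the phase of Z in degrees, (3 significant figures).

77.2°

X_L = ωL = 29.1 Ω
X_C = 1/(ωC) = 1.42 Ω
Net reactance X = X_L − X_C = 27.7 Ω
Z = 6.30 + j27.7 Ω
|Z| = √(6.30² + 27.7²) = 28.4 Ω
∠Z = arctan(27.7/6.30) = 77.2°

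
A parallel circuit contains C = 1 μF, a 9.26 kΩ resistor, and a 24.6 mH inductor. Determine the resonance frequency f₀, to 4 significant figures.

1.015 kHz

ω₀ = 1/√(LC) = 1/√(0.0246 × 1e-06) = 6376 rad/s
f₀ = ω₀/(2π) = 1.015 kHz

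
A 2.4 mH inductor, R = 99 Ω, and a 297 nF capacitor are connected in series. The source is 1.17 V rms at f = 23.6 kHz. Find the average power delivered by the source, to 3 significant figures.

1.12 mW

ω = 2πf = 148300 rad/s
X_L = ωL = 356 Ω
X_C = 1/(ωC) = 22.7 Ω
Net reactance X = X_L − X_C = 333 Ω
Z = 99.0 + j333 Ω
|Z| = √(99.0² + 333²) = 348 Ω
∠Z = arctan(333/99.0) = 73.5°
I = V/|Z| = 3.37 mA
P = VI cos φ = 1.17 × 0.00337 × cos(73.5°) = 1.12 mW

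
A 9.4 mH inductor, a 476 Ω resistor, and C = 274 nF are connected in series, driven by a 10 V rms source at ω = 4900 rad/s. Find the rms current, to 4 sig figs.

X_L = ωL = 46.06 Ω
X_C = 1/(ωC) = 744.8 Ω
Net reactance X = X_L − X_C = -698.8 Ω
Z = 476.0 − j698.8 Ω
|Z| = √(476.0² + 698.8²) = 845.5 Ω
I = V/|Z| = 10/845.5 = 11.83 mA

11.83 mA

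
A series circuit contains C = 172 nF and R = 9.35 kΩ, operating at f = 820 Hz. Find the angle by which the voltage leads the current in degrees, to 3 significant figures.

-6.88°

ω = 2πf = 5152 rad/s
X_C = 1/(ωC) = 1130 Ω
Z = 9350 − j1130 Ω
|Z| = √(9350² + 1130²) = 9420 Ω
∠Z = arctan(-1130/9350) = -6.88°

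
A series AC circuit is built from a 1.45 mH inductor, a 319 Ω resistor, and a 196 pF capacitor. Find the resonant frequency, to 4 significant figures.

298.5 kHz

ω₀ = 1/√(LC) = 1/√(0.00145 × 1.96e-10) = 1.876e+06 rad/s
f₀ = ω₀/(2π) = 298.5 kHz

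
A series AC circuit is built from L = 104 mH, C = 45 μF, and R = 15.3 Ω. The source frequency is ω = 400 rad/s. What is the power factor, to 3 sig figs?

0.739

X_L = ωL = 41.6 Ω
X_C = 1/(ωC) = 55.6 Ω
Net reactance X = X_L − X_C = -14.0 Ω
Z = 15.3 − j14.0 Ω
|Z| = √(15.3² + 14.0²) = 20.7 Ω
∠Z = arctan(-14.0/15.3) = -42.4°
cos φ = cos(-42.4°) = 0.739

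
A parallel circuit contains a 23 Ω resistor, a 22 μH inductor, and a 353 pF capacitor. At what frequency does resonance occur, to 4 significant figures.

ω₀ = 1/√(LC) = 1/√(2.2e-05 × 3.53e-10) = 1.135e+07 rad/s
f₀ = ω₀/(2π) = 1.806 MHz

1.806 MHz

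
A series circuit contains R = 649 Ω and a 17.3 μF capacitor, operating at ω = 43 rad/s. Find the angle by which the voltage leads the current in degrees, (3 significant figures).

-64.2°

X_C = 1/(ωC) = 1340 Ω
Z = 649 − j1340 Ω
|Z| = √(649² + 1340²) = 1490 Ω
∠Z = arctan(-1340/649) = -64.2°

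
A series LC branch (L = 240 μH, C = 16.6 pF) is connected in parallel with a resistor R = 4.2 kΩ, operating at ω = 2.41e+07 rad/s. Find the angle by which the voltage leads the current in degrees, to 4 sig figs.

X_L = ωL = 5784 Ω
X_C = 1/(ωC) = 2500 Ω
Branch 1: Z₁ = R = 4200 Ω
Branch 2 (series LC): Z₂ = j(X_L − X_C) = j3284 Ω
Parallel: Z = Z₁Z₂/(Z₁+Z₂), |Z| = 2587 Ω, ∠Z = 51.97°

51.97°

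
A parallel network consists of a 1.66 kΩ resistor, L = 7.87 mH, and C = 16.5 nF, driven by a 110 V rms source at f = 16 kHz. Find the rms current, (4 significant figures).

79.23 mA

ω = 2πf = 100500 rad/s
X_L = ωL = 791.2 Ω
X_C = 1/(ωC) = 602.9 Ω
Parallel: admittances add. Y = 1/R + 1/(jωL) + jωC
Y = (0.0006024 + j0.0003948) S
|Y| = 0.0007203 S → |Z| = 1/|Y| = 1388 Ω, ∠Z = −∠Y = -33.24°
I = V/|Z| = 110/1388 = 79.23 mA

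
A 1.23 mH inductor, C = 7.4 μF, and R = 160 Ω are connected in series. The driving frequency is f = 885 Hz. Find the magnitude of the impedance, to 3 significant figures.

ω = 2πf = 5561 rad/s
X_L = ωL = 6.84 Ω
X_C = 1/(ωC) = 24.3 Ω
Net reactance X = X_L − X_C = -17.5 Ω
Z = 160 − j17.5 Ω
|Z| = √(160² + 17.5²) = 161 Ω

161 Ω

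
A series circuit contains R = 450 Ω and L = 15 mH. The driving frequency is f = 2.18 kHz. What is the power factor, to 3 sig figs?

0.910

ω = 2πf = 13700 rad/s
X_L = ωL = 205 Ω
Z = 450 + j205 Ω
|Z| = √(450² + 205²) = 495 Ω
∠Z = arctan(205/450) = 24.5°
cos φ = cos(24.5°) = 0.910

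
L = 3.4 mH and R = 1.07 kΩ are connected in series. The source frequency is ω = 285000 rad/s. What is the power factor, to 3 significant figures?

0.741

X_L = ωL = 969 Ω
Z = 1070 + j969 Ω
|Z| = √(1070² + 969²) = 1440 Ω
∠Z = arctan(969/1070) = 42.2°
cos φ = cos(42.2°) = 0.741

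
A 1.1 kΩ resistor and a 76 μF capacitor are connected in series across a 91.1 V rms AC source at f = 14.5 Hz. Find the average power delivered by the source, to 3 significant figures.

7.42 W

ω = 2πf = 91.11 rad/s
X_C = 1/(ωC) = 144 Ω
Z = 1100 − j144 Ω
|Z| = √(1100² + 144²) = 1110 Ω
∠Z = arctan(-144/1100) = -7.48°
I = V/|Z| = 82.1 mA
P = VI cos φ = 91.1 × 0.0821 × cos(-7.48°) = 7.42 W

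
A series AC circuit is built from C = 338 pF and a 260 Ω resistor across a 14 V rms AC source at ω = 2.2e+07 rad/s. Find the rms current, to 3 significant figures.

X_C = 1/(ωC) = 134 Ω
Z = 260 − j134 Ω
|Z| = √(260² + 134²) = 293 Ω
I = V/|Z| = 14/293 = 47.8 mA

47.8 mA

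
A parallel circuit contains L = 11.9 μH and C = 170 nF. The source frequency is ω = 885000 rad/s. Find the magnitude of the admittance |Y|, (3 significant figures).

55.5 mS

X_L = ωL = 10.5 Ω
X_C = 1/(ωC) = 6.65 Ω
Parallel: admittances add. Y = 1/(jωL) + jωC
Y = (0 + j0.0555) S
|Y| = 0.0555 S → |Z| = 1/|Y| = 18.0 Ω, ∠Z = −∠Y = -90.0°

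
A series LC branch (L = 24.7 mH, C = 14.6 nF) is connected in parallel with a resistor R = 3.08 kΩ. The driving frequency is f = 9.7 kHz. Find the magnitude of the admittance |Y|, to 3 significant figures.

2.64 mS

ω = 2πf = 60950 rad/s
X_L = ωL = 1510 Ω
X_C = 1/(ωC) = 1120 Ω
Branch 1: Z₁ = R = 3080 Ω
Branch 2 (series LC): Z₂ = j(X_L − X_C) = j382 Ω
Parallel: Z = Z₁Z₂/(Z₁+Z₂), |Z| = 379 Ω, ∠Z = 82.9°
|Y| = 1/|Z| = 2.64 mS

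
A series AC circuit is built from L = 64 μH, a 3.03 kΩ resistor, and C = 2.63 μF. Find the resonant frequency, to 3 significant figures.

ω₀ = 1/√(LC) = 1/√(6.4e-05 × 2.63e-06) = 77080 rad/s
f₀ = ω₀/(2π) = 12.3 kHz

12.3 kHz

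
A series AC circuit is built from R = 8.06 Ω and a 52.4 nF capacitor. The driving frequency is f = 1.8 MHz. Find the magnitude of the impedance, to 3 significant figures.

ω = 2πf = 1.131e+07 rad/s
X_C = 1/(ωC) = 1.69 Ω
Z = 8.06 − j1.69 Ω
|Z| = √(8.06² + 1.69²) = 8.23 Ω

8.23 Ω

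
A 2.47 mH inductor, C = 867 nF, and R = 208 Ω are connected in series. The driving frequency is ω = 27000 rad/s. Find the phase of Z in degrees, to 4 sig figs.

X_L = ωL = 66.69 Ω
X_C = 1/(ωC) = 42.72 Ω
Net reactance X = X_L − X_C = 23.97 Ω
Z = 208.0 + j23.97 Ω
|Z| = √(208.0² + 23.97²) = 209.4 Ω
∠Z = arctan(23.97/208.0) = 6.574°

6.574°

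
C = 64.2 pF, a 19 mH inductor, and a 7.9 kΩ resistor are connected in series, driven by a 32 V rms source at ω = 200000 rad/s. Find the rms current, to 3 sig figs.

X_L = ωL = 3800 Ω
X_C = 1/(ωC) = 77900 Ω
Net reactance X = X_L − X_C = -74100 Ω
Z = 7900 − j74100 Ω
|Z| = √(7900² + 74100²) = 74500 Ω
I = V/|Z| = 32/74500 = 430 μA

430 μA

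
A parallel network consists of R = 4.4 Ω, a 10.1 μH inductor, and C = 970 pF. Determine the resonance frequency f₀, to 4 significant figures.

1.608 MHz

ω₀ = 1/√(LC) = 1/√(1.01e-05 × 9.7e-10) = 1.01e+07 rad/s
f₀ = ω₀/(2π) = 1.608 MHz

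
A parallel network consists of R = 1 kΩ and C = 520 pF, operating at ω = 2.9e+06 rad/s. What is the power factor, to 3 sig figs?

0.553

X_C = 1/(ωC) = 663 Ω
Parallel: admittances add. Y = 1/R + jωC
Y = (0.00100 + j0.00151) S
|Y| = 0.00181 S → |Z| = 1/|Y| = 553 Ω, ∠Z = −∠Y = -56.5°
cos φ = cos(-56.5°) = 0.553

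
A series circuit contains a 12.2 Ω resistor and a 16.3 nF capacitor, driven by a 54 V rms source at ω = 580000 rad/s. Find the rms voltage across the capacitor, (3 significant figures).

X_C = 1/(ωC) = 106 Ω
Z = 12.2 − j106 Ω
|Z| = √(12.2² + 106²) = 106 Ω
I = V/|Z| = 507 mA
V_C = I·|Z_C| = 0.507 × 106 = 53.6 V

53.6 V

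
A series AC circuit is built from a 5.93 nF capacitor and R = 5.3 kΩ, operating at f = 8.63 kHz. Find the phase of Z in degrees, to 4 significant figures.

-30.40°

ω = 2πf = 54220 rad/s
X_C = 1/(ωC) = 3110 Ω
Z = 5300 − j3110 Ω
|Z| = √(5300² + 3110²) = 6145 Ω
∠Z = arctan(-3110/5300) = -30.40°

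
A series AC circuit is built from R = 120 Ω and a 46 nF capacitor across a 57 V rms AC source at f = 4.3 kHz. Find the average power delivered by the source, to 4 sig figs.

ω = 2πf = 27020 rad/s
X_C = 1/(ωC) = 804.6 Ω
Z = 120.0 − j804.6 Ω
|Z| = √(120.0² + 804.6²) = 813.5 Ω
∠Z = arctan(-804.6/120.0) = -81.52°
I = V/|Z| = 70.07 mA
P = VI cos φ = 57 × 0.07007 × cos(-81.52°) = 589.1 mW

589.1 mW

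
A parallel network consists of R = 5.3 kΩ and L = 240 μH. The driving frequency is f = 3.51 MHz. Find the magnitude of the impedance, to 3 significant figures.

ω = 2πf = 2.205e+07 rad/s
X_L = ωL = 5290 Ω
Parallel: admittances add. Y = 1/R + 1/(jωL)
Y = (0.000189 − j0.000189) S
|Y| = 0.000267 S → |Z| = 1/|Y| = 3750 Ω, ∠Z = −∠Y = 45.0°

3750 Ω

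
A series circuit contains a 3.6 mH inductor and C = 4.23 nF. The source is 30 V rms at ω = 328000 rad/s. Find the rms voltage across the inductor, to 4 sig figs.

X_L = ωL = 1181 Ω
X_C = 1/(ωC) = 720.8 Ω
Net reactance X = X_L − X_C = 460.0 Ω
Z = j460.0 Ω
|Z| = √(0² + 460.0²) = 460.0 Ω
I = V/|Z| = 65.21 mA
V_L = I·|Z_L| = 0.06521 × 1181 = 77.00 V

77.00 V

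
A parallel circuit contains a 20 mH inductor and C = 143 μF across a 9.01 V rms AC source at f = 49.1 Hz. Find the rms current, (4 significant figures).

ω = 2πf = 308.5 rad/s
X_L = ωL = 6.170 Ω
X_C = 1/(ωC) = 22.67 Ω
Parallel: admittances add. Y = 1/(jωL) + jωC
Y = (0 − j0.1180) S
|Y| = 0.1180 S → |Z| = 1/|Y| = 8.478 Ω, ∠Z = −∠Y = 90.00°
I = V/|Z| = 9.01/8.478 = 1.063 A

1.063 A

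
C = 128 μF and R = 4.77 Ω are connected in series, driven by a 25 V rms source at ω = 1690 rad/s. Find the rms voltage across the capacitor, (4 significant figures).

X_C = 1/(ωC) = 4.623 Ω
Z = 4.770 − j4.623 Ω
|Z| = √(4.770² + 4.623²) = 6.643 Ω
I = V/|Z| = 3.764 A
V_C = I·|Z_C| = 3.764 × 4.623 = 17.40 V

17.40 V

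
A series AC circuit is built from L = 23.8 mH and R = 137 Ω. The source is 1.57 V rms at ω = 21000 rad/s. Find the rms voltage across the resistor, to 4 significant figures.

X_L = ωL = 499.8 Ω
Z = 137.0 + j499.8 Ω
|Z| = √(137.0² + 499.8²) = 518.2 Ω
I = V/|Z| = 3.030 mA
V_R = I·|Z_R| = 0.003030 × 137.0 = 0.4150 V

0.4150 V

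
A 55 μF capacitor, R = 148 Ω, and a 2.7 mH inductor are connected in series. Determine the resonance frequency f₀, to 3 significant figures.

413 Hz

ω₀ = 1/√(LC) = 1/√(0.0027 × 5.5e-05) = 2595 rad/s
f₀ = ω₀/(2π) = 413 Hz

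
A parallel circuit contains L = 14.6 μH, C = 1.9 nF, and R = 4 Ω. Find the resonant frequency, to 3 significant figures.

ω₀ = 1/√(LC) = 1/√(1.46e-05 × 1.9e-09) = 6.004e+06 rad/s
f₀ = ω₀/(2π) = 956 kHz

956 kHz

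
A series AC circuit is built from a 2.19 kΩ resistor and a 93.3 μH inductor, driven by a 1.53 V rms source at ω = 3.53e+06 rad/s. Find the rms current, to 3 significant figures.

691 μA

X_L = ωL = 329 Ω
Z = 2190 + j329 Ω
|Z| = √(2190² + 329²) = 2210 Ω
I = V/|Z| = 1.53/2210 = 691 μA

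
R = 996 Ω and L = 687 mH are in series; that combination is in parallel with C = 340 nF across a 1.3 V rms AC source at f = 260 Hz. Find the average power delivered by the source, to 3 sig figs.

ω = 2πf = 1634 rad/s
X_L = ωL = 1120 Ω
X_C = 1/(ωC) = 1800 Ω
Branch 1 (R+jX_L): Z₁ = 996 + j1120 Ω, |Z₁| = 1500 Ω
Branch 2 (−jX_C): Z₂ = −j1800 Ω
Parallel: Z = Z₁Z₂/(Z₁+Z₂), |Z| = 2240 Ω, ∠Z = -7.34°
I = V/|Z| = 580 μA
P = VI cos φ = 1.3 × 0.000580 × cos(-7.34°) = 748 μW

748 μW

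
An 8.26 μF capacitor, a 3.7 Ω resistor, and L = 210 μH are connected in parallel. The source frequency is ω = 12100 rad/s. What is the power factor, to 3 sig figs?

X_L = ωL = 2.54 Ω
X_C = 1/(ωC) = 10.0 Ω
Parallel: admittances add. Y = 1/R + 1/(jωL) + jωC
Y = (0.270 − j0.294) S
|Y| = 0.399 S → |Z| = 1/|Y| = 2.51 Ω, ∠Z = −∠Y = 47.4°
cos φ = cos(47.4°) = 0.677

0.677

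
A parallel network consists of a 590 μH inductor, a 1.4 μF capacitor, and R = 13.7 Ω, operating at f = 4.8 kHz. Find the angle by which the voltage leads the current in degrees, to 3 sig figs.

ω = 2πf = 30160 rad/s
X_L = ωL = 17.8 Ω
X_C = 1/(ωC) = 23.7 Ω
Parallel: admittances add. Y = 1/R + 1/(jωL) + jωC
Y = (0.0730 − j0.0140) S
|Y| = 0.0743 S → |Z| = 1/|Y| = 13.5 Ω, ∠Z = −∠Y = 10.8°

10.8°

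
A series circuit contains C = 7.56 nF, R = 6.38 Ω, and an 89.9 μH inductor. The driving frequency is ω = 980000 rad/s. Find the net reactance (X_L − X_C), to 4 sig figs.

-46.87 Ω

X_L = ωL = 88.10 Ω
X_C = 1/(ωC) = 135.0 Ω
X = 88.10 − 135.0 = -46.87 Ω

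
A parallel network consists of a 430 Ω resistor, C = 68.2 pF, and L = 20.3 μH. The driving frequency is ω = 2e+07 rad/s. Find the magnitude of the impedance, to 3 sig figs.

X_L = ωL = 406 Ω
X_C = 1/(ωC) = 733 Ω
Parallel: admittances add. Y = 1/R + 1/(jωL) + jωC
Y = (0.00233 − j0.00110) S
|Y| = 0.00257 S → |Z| = 1/|Y| = 389 Ω, ∠Z = −∠Y = 25.3°

389 Ω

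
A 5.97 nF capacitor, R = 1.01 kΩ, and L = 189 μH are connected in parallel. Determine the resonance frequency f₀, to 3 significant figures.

ω₀ = 1/√(LC) = 1/√(0.000189 × 5.97e-09) = 941400 rad/s
f₀ = ω₀/(2π) = 150 kHz

150 kHz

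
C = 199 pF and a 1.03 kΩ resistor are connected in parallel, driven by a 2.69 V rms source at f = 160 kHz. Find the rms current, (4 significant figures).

2.667 mA

ω = 2πf = 1.005e+06 rad/s
X_C = 1/(ωC) = 4999 Ω
Parallel: admittances add. Y = 1/R + jωC
Y = (0.0009709 + j0.0002001) S
|Y| = 0.0009913 S → |Z| = 1/|Y| = 1009 Ω, ∠Z = −∠Y = -11.64°
I = V/|Z| = 2.69/1009 = 2.667 mA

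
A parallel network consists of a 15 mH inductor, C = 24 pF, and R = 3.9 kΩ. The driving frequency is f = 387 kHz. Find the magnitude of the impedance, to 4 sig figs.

3872 Ω

ω = 2πf = 2.432e+06 rad/s
X_L = ωL = 36470 Ω
X_C = 1/(ωC) = 17140 Ω
Parallel: admittances add. Y = 1/R + 1/(jωL) + jωC
Y = (0.0002564 + j3.094e-05) S
|Y| = 0.0002583 S → |Z| = 1/|Y| = 3872 Ω, ∠Z = −∠Y = -6.881°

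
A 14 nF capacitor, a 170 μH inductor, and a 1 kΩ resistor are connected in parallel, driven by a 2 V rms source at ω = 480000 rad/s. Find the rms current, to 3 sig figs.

11.2 mA

X_L = ωL = 81.6 Ω
X_C = 1/(ωC) = 149 Ω
Parallel: admittances add. Y = 1/R + 1/(jωL) + jωC
Y = (0.00100 − j0.00553) S
|Y| = 0.00562 S → |Z| = 1/|Y| = 178 Ω, ∠Z = −∠Y = 79.8°
I = V/|Z| = 2/178 = 11.2 mA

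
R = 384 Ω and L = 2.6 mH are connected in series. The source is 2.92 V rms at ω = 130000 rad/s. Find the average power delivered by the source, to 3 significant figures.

X_L = ωL = 338 Ω
Z = 384 + j338 Ω
|Z| = √(384² + 338²) = 512 Ω
∠Z = arctan(338/384) = 41.4°
I = V/|Z| = 5.71 mA
P = VI cos φ = 2.92 × 0.00571 × cos(41.4°) = 12.5 mW

12.5 mW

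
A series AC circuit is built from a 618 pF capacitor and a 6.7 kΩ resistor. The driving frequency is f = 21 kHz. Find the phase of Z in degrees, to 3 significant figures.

ω = 2πf = 131900 rad/s
X_C = 1/(ωC) = 12300 Ω
Z = 6700 − j12300 Ω
|Z| = √(6700² + 12300²) = 14000 Ω
∠Z = arctan(-12300/6700) = -61.4°

-61.4°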